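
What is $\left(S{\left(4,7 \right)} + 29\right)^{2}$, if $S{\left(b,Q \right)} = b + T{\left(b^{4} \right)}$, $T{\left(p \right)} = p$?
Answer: $83521$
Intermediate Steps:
$S{\left(b,Q \right)} = b + b^{4}$
$\left(S{\left(4,7 \right)} + 29\right)^{2} = \left(\left(4 + 4^{4}\right) + 29\right)^{2} = \left(\left(4 + 256\right) + 29\right)^{2} = \left(260 + 29\right)^{2} = 289^{2} = 83521$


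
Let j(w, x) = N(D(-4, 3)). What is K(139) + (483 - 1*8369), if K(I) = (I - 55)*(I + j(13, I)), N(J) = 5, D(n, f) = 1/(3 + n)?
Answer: 4210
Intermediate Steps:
j(w, x) = 5
K(I) = (-55 + I)*(5 + I) (K(I) = (I - 55)*(I + 5) = (-55 + I)*(5 + I))
K(139) + (483 - 1*8369) = (-275 + 139² - 50*139) + (483 - 1*8369) = (-275 + 19321 - 6950) + (483 - 8369) = 12096 - 7886 = 4210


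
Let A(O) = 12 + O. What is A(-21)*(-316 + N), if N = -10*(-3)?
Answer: 2574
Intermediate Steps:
N = 30
A(-21)*(-316 + N) = (12 - 21)*(-316 + 30) = -9*(-286) = 2574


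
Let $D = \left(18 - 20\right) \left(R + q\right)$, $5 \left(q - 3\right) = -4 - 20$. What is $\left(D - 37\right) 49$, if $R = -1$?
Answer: $- \frac{7693}{5} \approx -1538.6$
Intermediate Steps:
$q = - \frac{9}{5}$ ($q = 3 + \frac{-4 - 20}{5} = 3 + \frac{1}{5} \left(-24\right) = 3 - \frac{24}{5} = - \frac{9}{5} \approx -1.8$)
$D = \frac{28}{5}$ ($D = \left(18 - 20\right) \left(-1 - \frac{9}{5}\right) = \left(-2\right) \left(- \frac{14}{5}\right) = \frac{28}{5} \approx 5.6$)
$\left(D - 37\right) 49 = \left(\frac{28}{5} - 37\right) 49 = \left(- \frac{157}{5}\right) 49 = - \frac{7693}{5}$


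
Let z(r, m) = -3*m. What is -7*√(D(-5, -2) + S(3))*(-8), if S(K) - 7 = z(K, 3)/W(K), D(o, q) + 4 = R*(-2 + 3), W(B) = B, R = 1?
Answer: 56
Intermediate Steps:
D(o, q) = -3 (D(o, q) = -4 + 1*(-2 + 3) = -4 + 1*1 = -4 + 1 = -3)
S(K) = 7 - 9/K (S(K) = 7 + (-3*3)/K = 7 - 9/K)
-7*√(D(-5, -2) + S(3))*(-8) = -7*√(-3 + (7 - 9/3))*(-8) = -7*√(-3 + (7 - 9*⅓))*(-8) = -7*√(-3 + (7 - 3))*(-8) = -7*√(-3 + 4)*(-8) = -7*√1*(-8) = -7*1*(-8) = -7*(-8) = 56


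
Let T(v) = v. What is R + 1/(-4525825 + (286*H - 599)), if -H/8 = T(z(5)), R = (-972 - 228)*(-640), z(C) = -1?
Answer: 3474536447999/4524136 ≈ 7.6800e+5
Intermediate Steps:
R = 768000 (R = -1200*(-640) = 768000)
H = 8 (H = -8*(-1) = 8)
R + 1/(-4525825 + (286*H - 599)) = 768000 + 1/(-4525825 + (286*8 - 599)) = 768000 + 1/(-4525825 + (2288 - 599)) = 768000 + 1/(-4525825 + 1689) = 768000 + 1/(-4524136) = 768000 - 1/4524136 = 3474536447999/4524136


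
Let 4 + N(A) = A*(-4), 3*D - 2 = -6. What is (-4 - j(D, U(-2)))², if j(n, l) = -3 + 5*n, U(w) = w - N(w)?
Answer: 289/9 ≈ 32.111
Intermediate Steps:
D = -4/3 (D = ⅔ + (⅓)*(-6) = ⅔ - 2 = -4/3 ≈ -1.3333)
N(A) = -4 - 4*A (N(A) = -4 + A*(-4) = -4 - 4*A)
U(w) = 4 + 5*w (U(w) = w - (-4 - 4*w) = w + (4 + 4*w) = 4 + 5*w)
(-4 - j(D, U(-2)))² = (-4 - (-3 + 5*(-4/3)))² = (-4 - (-3 - 20/3))² = (-4 - 1*(-29/3))² = (-4 + 29/3)² = (17/3)² = 289/9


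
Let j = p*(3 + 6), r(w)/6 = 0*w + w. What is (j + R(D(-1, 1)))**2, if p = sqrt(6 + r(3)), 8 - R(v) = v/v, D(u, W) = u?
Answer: 1993 + 252*sqrt(6) ≈ 2610.3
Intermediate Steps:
R(v) = 7 (R(v) = 8 - v/v = 8 - 1*1 = 8 - 1 = 7)
r(w) = 6*w (r(w) = 6*(0*w + w) = 6*(0 + w) = 6*w)
p = 2*sqrt(6) (p = sqrt(6 + 6*3) = sqrt(6 + 18) = sqrt(24) = 2*sqrt(6) ≈ 4.8990)
j = 18*sqrt(6) (j = (2*sqrt(6))*(3 + 6) = (2*sqrt(6))*9 = 18*sqrt(6) ≈ 44.091)
(j + R(D(-1, 1)))**2 = (18*sqrt(6) + 7)**2 = (7 + 18*sqrt(6))**2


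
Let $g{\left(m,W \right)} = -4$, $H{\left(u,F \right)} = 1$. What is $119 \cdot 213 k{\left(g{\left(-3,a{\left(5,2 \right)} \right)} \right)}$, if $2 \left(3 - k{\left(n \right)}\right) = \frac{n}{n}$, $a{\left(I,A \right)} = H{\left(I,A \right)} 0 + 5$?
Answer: $\frac{126735}{2} \approx 63368.0$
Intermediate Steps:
$a{\left(I,A \right)} = 5$ ($a{\left(I,A \right)} = 1 \cdot 0 + 5 = 0 + 5 = 5$)
$k{\left(n \right)} = \frac{5}{2}$ ($k{\left(n \right)} = 3 - \frac{n \frac{1}{n}}{2} = 3 - \frac{1}{2} = \frac{5}{2}$)
$119 \cdot 213 k{\left(g{\left(-3,a{\left(5,2 \right)} \right)} \right)} = 119 \cdot 213 \cdot \frac{5}{2} = 25347 \cdot \frac{5}{2} = \frac{126735}{2}$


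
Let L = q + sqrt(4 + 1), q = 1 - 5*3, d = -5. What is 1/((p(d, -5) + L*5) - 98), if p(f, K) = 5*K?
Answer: -193/37124 - 5*sqrt(5)/37124 ≈ -0.0055000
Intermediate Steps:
q = -14 (q = 1 - 15 = -14)
L = -14 + sqrt(5) (L = -14 + sqrt(4 + 1) = -14 + sqrt(5) ≈ -11.764)
1/((p(d, -5) + L*5) - 98) = 1/((5*(-5) + (-14 + sqrt(5))*5) - 98) = 1/((-25 + (-70 + 5*sqrt(5))) - 98) = 1/((-95 + 5*sqrt(5)) - 98) = 1/(-193 + 5*sqrt(5))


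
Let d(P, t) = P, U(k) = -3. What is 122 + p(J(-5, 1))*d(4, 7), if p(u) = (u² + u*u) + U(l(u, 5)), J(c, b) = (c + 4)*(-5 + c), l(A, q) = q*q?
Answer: 910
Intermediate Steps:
l(A, q) = q²
J(c, b) = (-5 + c)*(4 + c) (J(c, b) = (4 + c)*(-5 + c) = (-5 + c)*(4 + c))
p(u) = -3 + 2*u² (p(u) = (u² + u*u) - 3 = (u² + u²) - 3 = 2*u² - 3 = -3 + 2*u²)
122 + p(J(-5, 1))*d(4, 7) = 122 + (-3 + 2*(-20 + (-5)² - 1*(-5))²)*4 = 122 + (-3 + 2*(-20 + 25 + 5)²)*4 = 122 + (-3 + 2*10²)*4 = 122 + (-3 + 2*100)*4 = 122 + (-3 + 200)*4 = 122 + 197*4 = 122 + 788 = 910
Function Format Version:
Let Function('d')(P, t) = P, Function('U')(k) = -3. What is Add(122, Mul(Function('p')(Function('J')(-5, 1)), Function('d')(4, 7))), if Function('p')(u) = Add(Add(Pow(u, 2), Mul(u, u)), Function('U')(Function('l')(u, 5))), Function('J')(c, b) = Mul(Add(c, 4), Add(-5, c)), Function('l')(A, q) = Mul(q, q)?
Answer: 910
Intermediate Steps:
Function('l')(A, q) = Pow(q, 2)
Function('J')(c, b) = Mul(Add(-5, c), Add(4, c)) (Function('J')(c, b) = Mul(Add(4, c), Add(-5, c)) = Mul(Add(-5, c), Add(4, c)))
Function('p')(u) = Add(-3, Mul(2, Pow(u, 2))) (Function('p')(u) = Add(Add(Pow(u, 2), Mul(u, u)), -3) = Add(Add(Pow(u, 2), Pow(u, 2)), -3) = Add(Mul(2, Pow(u, 2)), -3) = Add(-3, Mul(2, Pow(u, 2))))
Add(122, Mul(Function('p')(Function('J')(-5, 1)), Function('d')(4, 7))) = Add(122, Mul(Add(-3, Mul(2, Pow(Add(-20, Pow(-5, 2), Mul(-1, -5)), 2))), 4)) = Add(122, Mul(Add(-3, Mul(2, Pow(Add(-20, 25, 5), 2))), 4)) = Add(122, Mul(Add(-3, Mul(2, Pow(10, 2))), 4)) = Add(122, Mul(Add(-3, Mul(2, 100)), 4)) = Add(122, Mul(Add(-3, 200), 4)) = Add(122, Mul(197, 4)) = Add(122, 788) = 910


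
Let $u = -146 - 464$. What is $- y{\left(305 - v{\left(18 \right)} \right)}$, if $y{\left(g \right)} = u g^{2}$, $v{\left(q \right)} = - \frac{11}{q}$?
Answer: $\frac{9229605305}{162} \approx 5.6973 \cdot 10^{7}$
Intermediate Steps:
$u = -610$ ($u = -146 - 464 = -610$)
$y{\left(g \right)} = - 610 g^{2}$
$- y{\left(305 - v{\left(18 \right)} \right)} = - \left(-610\right) \left(305 - - \frac{11}{18}\right)^{2} = - \left(-610\right) \left(305 + \frac{11}{18}\right)^{2} = - \left(-610\right) \left(\frac{5501}{18}\right)^{2} = - \frac{\left(-610\right) 30261001}{324} = \left(-1\right) \left(- \frac{9229605305}{162}\right) = \frac{9229605305}{162}$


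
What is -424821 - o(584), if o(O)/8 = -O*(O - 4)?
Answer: 2284939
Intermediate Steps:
o(O) = -8*O*(-4 + O) (o(O) = 8*(-O*(O - 4)) = 8*(-O*(-4 + O)) = -8*O*(-4 + O))
-424821 - o(584) = -424821 - 8*584*(4 - 1*584) = -424821 - 8*584*(4 - 584) = -424821 - 8*584*(-580) = -424821 - 1*(-2709760) = -424821 + 2709760 = 2284939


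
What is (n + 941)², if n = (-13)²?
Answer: 1232100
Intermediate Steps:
n = 169
(n + 941)² = (169 + 941)² = 1110² = 1232100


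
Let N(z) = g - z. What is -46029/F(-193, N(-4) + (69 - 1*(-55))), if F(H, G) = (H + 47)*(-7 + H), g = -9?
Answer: -46029/29200 ≈ -1.5763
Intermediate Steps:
N(z) = -9 - z
F(H, G) = (-7 + H)*(47 + H) (F(H, G) = (47 + H)*(-7 + H) = (-7 + H)*(47 + H))
-46029/F(-193, N(-4) + (69 - 1*(-55))) = -46029/(-329 + (-193)² + 40*(-193)) = -46029/(-329 + 37249 - 7720) = -46029/29200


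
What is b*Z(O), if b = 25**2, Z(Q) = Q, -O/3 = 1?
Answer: -1875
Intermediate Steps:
O = -3 (O = -3*1 = -3)
b = 625
b*Z(O) = 625*(-3) = -1875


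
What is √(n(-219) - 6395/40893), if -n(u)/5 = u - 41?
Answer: √2173647172965/40893 ≈ 36.053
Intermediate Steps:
n(u) = 205 - 5*u (n(u) = -5*(u - 41) = -5*(-41 + u) = 205 - 5*u)
√(n(-219) - 6395/40893) = √((205 - 5*(-219)) - 6395/40893) = √((205 + 1095) - 6395*1/40893) = √(1300 - 6395/40893) = √(53154505/40893) = √2173647172965/40893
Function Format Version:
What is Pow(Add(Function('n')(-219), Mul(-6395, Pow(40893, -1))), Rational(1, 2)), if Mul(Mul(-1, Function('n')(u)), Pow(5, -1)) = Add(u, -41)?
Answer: Mul(Rational(1, 40893), Pow(2173647172965, Rational(1, 2))) ≈ 36.053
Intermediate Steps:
Function('n')(u) = Add(205, Mul(-5, u)) (Function('n')(u) = Mul(-5, Add(u, -41)) = Mul(-5, Add(-41, u)) = Add(205, Mul(-5, u)))
Pow(Add(Function('n')(-219), Mul(-6395, Pow(40893, -1))), Rational(1, 2)) = Pow(Add(Add(205, Mul(-5, -219)), Mul(-6395, Pow(40893, -1))), Rational(1, 2)) = Pow(Add(Add(205, 1095), Mul(-6395, Rational(1, 40893))), Rational(1, 2)) = Pow(Add(1300, Rational(-6395, 40893)), Rational(1, 2)) = Pow(Rational(53154505, 40893), Rational(1, 2)) = Mul(Rational(1, 40893), Pow(2173647172965, Rational(1, 2)))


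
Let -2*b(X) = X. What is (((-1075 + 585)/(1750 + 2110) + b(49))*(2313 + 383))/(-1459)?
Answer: 12814088/281587 ≈ 45.507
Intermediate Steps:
b(X) = -X/2
(((-1075 + 585)/(1750 + 2110) + b(49))*(2313 + 383))/(-1459) = (((-1075 + 585)/(1750 + 2110) - ½*49)*(2313 + 383))/(-1459) = ((-490/3860 - 49/2)*2696)*(-1/1459) = ((-490*1/3860 - 49/2)*2696)*(-1/1459) = ((-49/386 - 49/2)*2696)*(-1/1459) = -4753/193*2696*(-1/1459) = -12814088/193*(-1/1459) = 12814088/281587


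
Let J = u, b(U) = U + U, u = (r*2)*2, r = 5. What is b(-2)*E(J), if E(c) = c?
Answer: -80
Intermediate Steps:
u = 20 (u = (5*2)*2 = 10*2 = 20)
b(U) = 2*U
J = 20
b(-2)*E(J) = (2*(-2))*20 = -4*20 = -80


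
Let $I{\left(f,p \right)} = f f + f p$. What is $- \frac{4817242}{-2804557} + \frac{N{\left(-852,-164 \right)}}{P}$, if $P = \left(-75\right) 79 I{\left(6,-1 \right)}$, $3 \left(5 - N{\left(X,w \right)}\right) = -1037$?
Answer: $\frac{1282921951268}{747765010125} \approx 1.7157$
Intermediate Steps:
$N{\left(X,w \right)} = \frac{1052}{3}$ ($N{\left(X,w \right)} = 5 - - \frac{1037}{3} = 5 + \frac{1037}{3} = \frac{1052}{3}$)
$I{\left(f,p \right)} = f^{2} + f p$
$P = -177750$ ($P = \left(-75\right) 79 \cdot 6 \left(6 - 1\right) = - 5925 \cdot 6 \cdot 5 = \left(-5925\right) 30 = -177750$)
$- \frac{4817242}{-2804557} + \frac{N{\left(-852,-164 \right)}}{P} = - \frac{4817242}{-2804557} + \frac{1052}{3 \left(-177750\right)} = \left(-4817242\right) \left(- \frac{1}{2804557}\right) + \frac{1052}{3} \left(- \frac{1}{177750}\right) = \frac{4817242}{2804557} - \frac{526}{266625} = \frac{1282921951268}{747765010125}$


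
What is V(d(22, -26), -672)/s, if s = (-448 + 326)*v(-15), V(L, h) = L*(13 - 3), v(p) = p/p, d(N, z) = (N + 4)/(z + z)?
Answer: 5/122 ≈ 0.040984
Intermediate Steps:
d(N, z) = (4 + N)/(2*z) (d(N, z) = (4 + N)/((2*z)) = (4 + N)*(1/(2*z)) = (4 + N)/(2*z))
v(p) = 1
V(L, h) = 10*L (V(L, h) = L*10 = 10*L)
s = -122 (s = (-448 + 326)*1 = -122*1 = -122)
V(d(22, -26), -672)/s = (10*((½)*(4 + 22)/(-26)))/(-122) = (10*((½)*(-1/26)*26))*(-1/122) = (10*(-½))*(-1/122) = -5*(-1/122) = 5/122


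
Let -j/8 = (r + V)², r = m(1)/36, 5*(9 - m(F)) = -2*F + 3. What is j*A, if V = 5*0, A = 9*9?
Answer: -968/25 ≈ -38.720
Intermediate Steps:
A = 81
m(F) = 42/5 + 2*F/5 (m(F) = 9 - (-2*F + 3)/5 = 9 - (3 - 2*F)/5 = 9 + (-⅗ + 2*F/5) = 42/5 + 2*F/5)
V = 0
r = 11/45 (r = (42/5 + (⅖)*1)/36 = (42/5 + ⅖)*(1/36) = (44/5)*(1/36) = 11/45 ≈ 0.24444)
j = -968/2025 (j = -8*(11/45 + 0)² = -8*(11/45)² = -8*121/2025 = -968/2025 ≈ -0.47802)
j*A = -968/2025*81 = -968/25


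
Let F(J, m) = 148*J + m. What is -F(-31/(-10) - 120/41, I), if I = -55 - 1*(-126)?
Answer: -19809/205 ≈ -96.629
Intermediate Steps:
I = 71 (I = -55 + 126 = 71)
F(J, m) = m + 148*J
-F(-31/(-10) - 120/41, I) = -(71 + 148*(-31/(-10) - 120/41)) = -(71 + 148*(-31*(-1/10) - 120*1/41)) = -(71 + 148*(31/10 - 120/41)) = -(71 + 148*(71/410)) = -(71 + 5254/205) = -1*19809/205 = -19809/205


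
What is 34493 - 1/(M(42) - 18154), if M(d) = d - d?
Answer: 626185923/18154 ≈ 34493.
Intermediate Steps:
M(d) = 0
34493 - 1/(M(42) - 18154) = 34493 - 1/(0 - 18154) = 34493 - 1/(-18154) = 34493 - 1*(-1/18154) = 34493 + 1/18154 = 626185923/18154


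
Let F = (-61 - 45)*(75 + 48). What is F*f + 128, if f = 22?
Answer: -286708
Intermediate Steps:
F = -13038 (F = -106*123 = -13038)
F*f + 128 = -13038*22 + 128 = -286836 + 128 = -286708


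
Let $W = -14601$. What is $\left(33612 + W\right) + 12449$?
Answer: $31460$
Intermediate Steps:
$\left(33612 + W\right) + 12449 = \left(33612 - 14601\right) + 12449 = 19011 + 12449 = 31460$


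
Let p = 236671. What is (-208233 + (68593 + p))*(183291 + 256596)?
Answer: 42682675497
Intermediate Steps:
(-208233 + (68593 + p))*(183291 + 256596) = (-208233 + (68593 + 236671))*(183291 + 256596) = (-208233 + 305264)*439887 = 97031*439887 = 42682675497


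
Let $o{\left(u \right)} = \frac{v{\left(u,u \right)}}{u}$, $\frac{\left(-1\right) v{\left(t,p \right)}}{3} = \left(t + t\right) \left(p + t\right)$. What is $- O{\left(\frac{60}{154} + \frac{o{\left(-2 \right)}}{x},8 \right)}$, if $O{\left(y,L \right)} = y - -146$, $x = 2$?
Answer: $- \frac{12196}{77} \approx -158.39$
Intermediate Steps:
$v{\left(t,p \right)} = - 6 t \left(p + t\right)$ ($v{\left(t,p \right)} = - 3 \left(t + t\right) \left(p + t\right) = - 3 \cdot 2 t \left(p + t\right) = - 6 t \left(p + t\right)$)
$o{\left(u \right)} = - 12 u$ ($o{\left(u \right)} = \frac{\left(-6\right) u \left(u + u\right)}{u} = \frac{\left(-6\right) u 2 u}{u} = \frac{\left(-12\right) u^{2}}{u} = - 12 u$)
$O{\left(y,L \right)} = 146 + y$ ($O{\left(y,L \right)} = y + 146 = 146 + y$)
$- O{\left(\frac{60}{154} + \frac{o{\left(-2 \right)}}{x},8 \right)} = - (146 + \left(\frac{60}{154} + \frac{\left(-12\right) \left(-2\right)}{2}\right)) = - (146 + \left(60 \cdot \frac{1}{154} + 24 \cdot \frac{1}{2}\right)) = - (146 + \left(\frac{30}{77} + 12\right)) = - (146 + \frac{954}{77}) = \left(-1\right) \frac{12196}{77} = - \frac{12196}{77}$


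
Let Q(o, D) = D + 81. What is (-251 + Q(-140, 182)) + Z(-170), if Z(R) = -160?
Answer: -148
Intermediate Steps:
Q(o, D) = 81 + D
(-251 + Q(-140, 182)) + Z(-170) = (-251 + (81 + 182)) - 160 = (-251 + 263) - 160 = 12 - 160 = -148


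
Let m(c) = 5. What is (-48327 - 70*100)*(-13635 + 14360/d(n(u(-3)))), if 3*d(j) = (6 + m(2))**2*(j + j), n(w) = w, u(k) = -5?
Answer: 91518769761/121 ≈ 7.5635e+8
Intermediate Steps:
d(j) = 242*j/3 (d(j) = ((6 + 5)**2*(j + j))/3 = (11**2*(2*j))/3 = (121*(2*j))/3 = (242*j)/3 = 242*j/3)
(-48327 - 70*100)*(-13635 + 14360/d(n(u(-3)))) = (-48327 - 70*100)*(-13635 + 14360/(((242/3)*(-5)))) = (-48327 - 7000)*(-13635 + 14360/(-1210/3)) = -55327*(-13635 + 14360*(-3/1210)) = -55327*(-13635 - 4308/121) = -55327*(-1654143/121) = 91518769761/121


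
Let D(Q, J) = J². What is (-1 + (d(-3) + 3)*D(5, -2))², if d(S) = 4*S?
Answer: 1369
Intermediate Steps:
(-1 + (d(-3) + 3)*D(5, -2))² = (-1 + (4*(-3) + 3)*(-2)²)² = (-1 + (-12 + 3)*4)² = (-1 - 9*4)² = (-1 - 36)² = (-37)² = 1369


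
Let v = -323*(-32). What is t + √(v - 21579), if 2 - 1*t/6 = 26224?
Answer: -157332 + I*√11243 ≈ -1.5733e+5 + 106.03*I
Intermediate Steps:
v = 10336 (v = -1*(-10336) = 10336)
t = -157332 (t = 12 - 6*26224 = 12 - 157344 = -157332)
t + √(v - 21579) = -157332 + √(10336 - 21579) = -157332 + √(-11243) = -157332 + I*√11243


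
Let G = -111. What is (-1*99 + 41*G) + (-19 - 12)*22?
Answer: -5332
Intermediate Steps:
(-1*99 + 41*G) + (-19 - 12)*22 = (-1*99 + 41*(-111)) + (-19 - 12)*22 = (-99 - 4551) - 31*22 = -4650 - 682 = -5332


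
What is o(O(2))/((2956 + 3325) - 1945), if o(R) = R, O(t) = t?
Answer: 1/2168 ≈ 0.00046125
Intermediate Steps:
o(O(2))/((2956 + 3325) - 1945) = 2/((2956 + 3325) - 1945) = 2/(6281 - 1945) = 2/4336 = 2*(1/4336) = 1/2168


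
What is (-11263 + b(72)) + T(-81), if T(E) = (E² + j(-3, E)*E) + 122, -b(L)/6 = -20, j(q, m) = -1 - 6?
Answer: -3893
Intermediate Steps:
j(q, m) = -7
b(L) = 120 (b(L) = -6*(-20) = 120)
T(E) = 122 + E² - 7*E (T(E) = (E² - 7*E) + 122 = 122 + E² - 7*E)
(-11263 + b(72)) + T(-81) = (-11263 + 120) + (122 + (-81)² - 7*(-81)) = -11143 + (122 + 6561 + 567) = -11143 + 7250 = -3893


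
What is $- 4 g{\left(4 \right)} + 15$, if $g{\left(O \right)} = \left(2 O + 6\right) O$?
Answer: $-209$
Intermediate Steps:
$g{\left(O \right)} = O \left(6 + 2 O\right)$ ($g{\left(O \right)} = \left(6 + 2 O\right) O = O \left(6 + 2 O\right)$)
$- 4 g{\left(4 \right)} + 15 = - 4 \cdot 2 \cdot 4 \left(3 + 4\right) + 15 = - 4 \cdot 2 \cdot 4 \cdot 7 + 15 = \left(-4\right) 56 + 15 = -224 + 15 = -209$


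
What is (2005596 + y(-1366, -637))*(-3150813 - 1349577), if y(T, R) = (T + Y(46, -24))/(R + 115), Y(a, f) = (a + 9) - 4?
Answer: -785259870207755/87 ≈ -9.0260e+12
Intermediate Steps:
Y(a, f) = 5 + a (Y(a, f) = (9 + a) - 4 = 5 + a)
y(T, R) = (51 + T)/(115 + R) (y(T, R) = (T + (5 + 46))/(R + 115) = (T + 51)/(115 + R) = (51 + T)/(115 + R))
(2005596 + y(-1366, -637))*(-3150813 - 1349577) = (2005596 + (51 - 1366)/(115 - 637))*(-3150813 - 1349577) = (2005596 - 1315/(-522))*(-4500390) = (2005596 - 1/522*(-1315))*(-4500390) = (2005596 + 1315/522)*(-4500390) = (1046922427/522)*(-4500390) = -785259870207755/87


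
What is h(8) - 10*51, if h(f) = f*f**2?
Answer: 2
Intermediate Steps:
h(f) = f**3
h(8) - 10*51 = 8**3 - 10*51 = 512 - 510 = 2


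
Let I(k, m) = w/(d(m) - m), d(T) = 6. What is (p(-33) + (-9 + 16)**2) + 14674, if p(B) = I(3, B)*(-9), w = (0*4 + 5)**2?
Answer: 191324/13 ≈ 14717.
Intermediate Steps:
w = 25 (w = (0 + 5)**2 = 5**2 = 25)
I(k, m) = 25/(6 - m)
p(B) = 225/(-6 + B) (p(B) = -25/(-6 + B)*(-9) = 225/(-6 + B))
(p(-33) + (-9 + 16)**2) + 14674 = (225/(-6 - 33) + (-9 + 16)**2) + 14674 = (225/(-39) + 7**2) + 14674 = (225*(-1/39) + 49) + 14674 = (-75/13 + 49) + 14674 = 562/13 + 14674 = 191324/13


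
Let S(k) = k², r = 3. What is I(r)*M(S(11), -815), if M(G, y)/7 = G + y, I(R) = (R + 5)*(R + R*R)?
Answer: -466368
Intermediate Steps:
I(R) = (5 + R)*(R + R²)
M(G, y) = 7*G + 7*y (M(G, y) = 7*(G + y) = 7*G + 7*y)
I(r)*M(S(11), -815) = (3*(5 + 3² + 6*3))*(7*11² + 7*(-815)) = (3*(5 + 9 + 18))*(7*121 - 5705) = (3*32)*(847 - 5705) = 96*(-4858) = -466368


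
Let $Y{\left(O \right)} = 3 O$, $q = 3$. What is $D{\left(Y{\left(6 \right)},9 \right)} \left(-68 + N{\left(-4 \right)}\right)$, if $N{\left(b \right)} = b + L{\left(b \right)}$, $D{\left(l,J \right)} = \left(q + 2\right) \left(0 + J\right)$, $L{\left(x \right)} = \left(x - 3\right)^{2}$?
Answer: $-1035$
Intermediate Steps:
$L{\left(x \right)} = \left(-3 + x\right)^{2}$
$D{\left(l,J \right)} = 5 J$ ($D{\left(l,J \right)} = \left(3 + 2\right) \left(0 + J\right) = 5 J$)
$N{\left(b \right)} = b + \left(-3 + b\right)^{2}$
$D{\left(Y{\left(6 \right)},9 \right)} \left(-68 + N{\left(-4 \right)}\right) = 5 \cdot 9 \left(-68 - \left(4 - \left(-3 - 4\right)^{2}\right)\right) = 45 \left(-68 - \left(4 - \left(-7\right)^{2}\right)\right) = 45 \left(-68 + \left(-4 + 49\right)\right) = 45 \left(-68 + 45\right) = 45 \left(-23\right) = -1035$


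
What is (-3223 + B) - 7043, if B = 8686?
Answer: -1580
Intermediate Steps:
(-3223 + B) - 7043 = (-3223 + 8686) - 7043 = 5463 - 7043 = -1580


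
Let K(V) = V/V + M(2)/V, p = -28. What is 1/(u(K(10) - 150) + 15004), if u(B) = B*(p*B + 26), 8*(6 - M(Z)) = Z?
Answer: -400/242277803 ≈ -1.6510e-6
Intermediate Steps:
M(Z) = 6 - Z/8
K(V) = 1 + 23/(4*V) (K(V) = V/V + (6 - 1/8*2)/V = 1 + (6 - 1/4)/V = 1 + 23/(4*V))
u(B) = B*(26 - 28*B) (u(B) = B*(-28*B + 26) = B*(26 - 28*B))
1/(u(K(10) - 150) + 15004) = 1/(2*((23/4 + 10)/10 - 150)*(13 - 14*((23/4 + 10)/10 - 150)) + 15004) = 1/(2*((1/10)*(63/4) - 150)*(13 - 14*((1/10)*(63/4) - 150)) + 15004) = 1/(2*(63/40 - 150)*(13 - 14*(63/40 - 150)) + 15004) = 1/(2*(-5937/40)*(13 - 14*(-5937/40)) + 15004) = 1/(2*(-5937/40)*(13 + 41559/20) + 15004) = 1/(2*(-5937/40)*(41819/20) + 15004) = 1/(-248279403/400 + 15004) = 1/(-242277803/400) = -400/242277803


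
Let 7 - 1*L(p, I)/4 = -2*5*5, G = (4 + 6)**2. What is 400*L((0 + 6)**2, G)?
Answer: 91200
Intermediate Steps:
G = 100 (G = 10**2 = 100)
L(p, I) = 228 (L(p, I) = 28 - 4*(-2*5)*5 = 28 - (-40)*5 = 28 - 4*(-50) = 28 + 200 = 228)
400*L((0 + 6)**2, G) = 400*228 = 91200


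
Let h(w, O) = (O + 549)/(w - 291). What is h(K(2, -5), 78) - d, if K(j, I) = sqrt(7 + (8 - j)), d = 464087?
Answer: -39293500573/84668 - 627*sqrt(13)/84668 ≈ -4.6409e+5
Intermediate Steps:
K(j, I) = sqrt(15 - j)
h(w, O) = (549 + O)/(-291 + w)
h(K(2, -5), 78) - d = (549 + 78)/(-291 + sqrt(15 - 1*2)) - 1*464087 = 627/(-291 + sqrt(15 - 2)) - 464087 = 627/(-291 + sqrt(13)) - 464087 = -464087 + 627/(-291 + sqrt(13))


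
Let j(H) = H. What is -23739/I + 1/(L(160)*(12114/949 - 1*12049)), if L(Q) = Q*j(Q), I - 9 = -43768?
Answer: 6941594710293509/12795705157964800 ≈ 0.54249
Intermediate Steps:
I = -43759 (I = 9 - 43768 = -43759)
L(Q) = Q**2 (L(Q) = Q*Q = Q**2)
-23739/I + 1/(L(160)*(12114/949 - 1*12049)) = -23739/(-43759) + 1/((160**2)*(12114/949 - 1*12049)) = -23739*(-1/43759) + 1/(25600*(12114*(1/949) - 12049)) = 23739/43759 + 1/(25600*(12114/949 - 12049)) = 23739/43759 + 1/(25600*(-11422387/949)) = 23739/43759 + (1/25600)*(-949/11422387) = 23739/43759 - 949/292413107200 = 6941594710293509/12795705157964800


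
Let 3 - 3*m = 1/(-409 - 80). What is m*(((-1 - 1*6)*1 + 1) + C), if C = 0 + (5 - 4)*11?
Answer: 7340/1467 ≈ 5.0034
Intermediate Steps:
m = 1468/1467 (m = 1 - 1/(3*(-409 - 80)) = 1 - ⅓/(-489) = 1 - ⅓*(-1/489) = 1 + 1/1467 = 1468/1467 ≈ 1.0007)
C = 11 (C = 0 + 1*11 = 0 + 11 = 11)
m*(((-1 - 1*6)*1 + 1) + C) = 1468*(((-1 - 1*6)*1 + 1) + 11)/1467 = 1468*(((-1 - 6)*1 + 1) + 11)/1467 = 1468*((-7*1 + 1) + 11)/1467 = 1468*((-7 + 1) + 11)/1467 = 1468*(-6 + 11)/1467 = (1468/1467)*5 = 7340/1467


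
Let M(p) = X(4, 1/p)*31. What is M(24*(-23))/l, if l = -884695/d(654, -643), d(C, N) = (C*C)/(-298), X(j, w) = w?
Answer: -1104933/12127399060 ≈ -9.1110e-5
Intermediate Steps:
M(p) = 31/p
d(C, N) = -C²/298 (d(C, N) = C²*(-1/298) = -C²/298)
l = 131819555/213858 (l = -884695/((-1/298*654²)) = -884695/((-1/298*427716)) = -884695/(-213858/149) = -884695*(-149/213858) = 131819555/213858 ≈ 616.39)
M(24*(-23))/l = (31/((24*(-23))))/(131819555/213858) = (31/(-552))*(213858/131819555) = (31*(-1/552))*(213858/131819555) = -31/552*213858/131819555 = -1104933/12127399060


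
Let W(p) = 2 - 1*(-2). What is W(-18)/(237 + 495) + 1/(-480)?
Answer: 33/9760 ≈ 0.0033811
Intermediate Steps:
W(p) = 4 (W(p) = 2 + 2 = 4)
W(-18)/(237 + 495) + 1/(-480) = 4/(237 + 495) + 1/(-480) = 4/732 - 1/480 = 4*(1/732) - 1/480 = 1/183 - 1/480 = 33/9760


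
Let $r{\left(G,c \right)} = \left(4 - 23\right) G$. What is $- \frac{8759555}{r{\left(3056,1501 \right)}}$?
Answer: $\frac{8759555}{58064} \approx 150.86$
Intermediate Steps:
$r{\left(G,c \right)} = - 19 G$
$- \frac{8759555}{r{\left(3056,1501 \right)}} = - \frac{8759555}{\left(-19\right) 3056} = - \frac{8759555}{-58064} = \left(-8759555\right) \left(- \frac{1}{58064}\right) = \frac{8759555}{58064}$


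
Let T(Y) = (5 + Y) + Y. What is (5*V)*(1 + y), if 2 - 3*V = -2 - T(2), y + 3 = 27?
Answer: 1625/3 ≈ 541.67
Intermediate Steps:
y = 24 (y = -3 + 27 = 24)
T(Y) = 5 + 2*Y
V = 13/3 (V = ⅔ - (-2 - (5 + 2*2))/3 = ⅔ - (-2 - (5 + 4))/3 = ⅔ - (-2 - 1*9)/3 = ⅔ - (-2 - 9)/3 = ⅔ - ⅓*(-11) = ⅔ + 11/3 = 13/3 ≈ 4.3333)
(5*V)*(1 + y) = (5*(13/3))*(1 + 24) = (65/3)*25 = 1625/3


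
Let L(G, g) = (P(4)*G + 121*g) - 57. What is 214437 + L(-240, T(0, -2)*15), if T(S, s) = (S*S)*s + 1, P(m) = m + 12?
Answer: 212355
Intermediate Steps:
P(m) = 12 + m
T(S, s) = 1 + s*S² (T(S, s) = S²*s + 1 = s*S² + 1 = 1 + s*S²)
L(G, g) = -57 + 16*G + 121*g (L(G, g) = ((12 + 4)*G + 121*g) - 57 = (16*G + 121*g) - 57 = -57 + 16*G + 121*g)
214437 + L(-240, T(0, -2)*15) = 214437 + (-57 + 16*(-240) + 121*((1 - 2*0²)*15)) = 214437 + (-57 - 3840 + 121*((1 - 2*0)*15)) = 214437 + (-57 - 3840 + 121*((1 + 0)*15)) = 214437 + (-57 - 3840 + 121*(1*15)) = 214437 + (-57 - 3840 + 121*15) = 214437 + (-57 - 3840 + 1815) = 214437 - 2082 = 212355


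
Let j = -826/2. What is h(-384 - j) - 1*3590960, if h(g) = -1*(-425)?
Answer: -3590535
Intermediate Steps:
j = -413 (j = -826*½ = -413)
h(g) = 425
h(-384 - j) - 1*3590960 = 425 - 1*3590960 = 425 - 3590960 = -3590535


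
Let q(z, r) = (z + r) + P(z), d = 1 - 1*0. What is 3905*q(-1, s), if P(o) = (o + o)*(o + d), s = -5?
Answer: -23430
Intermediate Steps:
d = 1 (d = 1 + 0 = 1)
P(o) = 2*o*(1 + o) (P(o) = (o + o)*(o + 1) = (2*o)*(1 + o) = 2*o*(1 + o))
q(z, r) = r + z + 2*z*(1 + z) (q(z, r) = (z + r) + 2*z*(1 + z) = (r + z) + 2*z*(1 + z) = r + z + 2*z*(1 + z))
3905*q(-1, s) = 3905*(-5 - 1 + 2*(-1)*(1 - 1)) = 3905*(-5 - 1 + 2*(-1)*0) = 3905*(-5 - 1 + 0) = 3905*(-6) = -23430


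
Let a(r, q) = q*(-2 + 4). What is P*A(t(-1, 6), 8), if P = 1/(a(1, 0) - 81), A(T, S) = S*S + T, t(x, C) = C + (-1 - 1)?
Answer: -68/81 ≈ -0.83951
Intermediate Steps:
t(x, C) = -2 + C (t(x, C) = C - 2 = -2 + C)
A(T, S) = T + S² (A(T, S) = S² + T = T + S²)
a(r, q) = 2*q (a(r, q) = q*2 = 2*q)
P = -1/81 (P = 1/(2*0 - 81) = 1/(0 - 81) = 1/(-81) = -1/81 ≈ -0.012346)
P*A(t(-1, 6), 8) = -((-2 + 6) + 8²)/81 = -(4 + 64)/81 = -1/81*68 = -68/81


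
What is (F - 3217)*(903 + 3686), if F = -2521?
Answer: -26331682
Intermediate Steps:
(F - 3217)*(903 + 3686) = (-2521 - 3217)*(903 + 3686) = -5738*4589 = -26331682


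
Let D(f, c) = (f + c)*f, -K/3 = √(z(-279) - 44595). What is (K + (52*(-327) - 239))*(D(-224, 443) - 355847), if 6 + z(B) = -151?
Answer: 6981742429 + 4858836*I*√2797 ≈ 6.9817e+9 + 2.5697e+8*I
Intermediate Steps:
z(B) = -157 (z(B) = -6 - 151 = -157)
K = -12*I*√2797 (K = -3*√(-157 - 44595) = -12*I*√2797 ≈ -634.64*I)
D(f, c) = f*(c + f) (D(f, c) = (c + f)*f = f*(c + f))
(K + (52*(-327) - 239))*(D(-224, 443) - 355847) = (-12*I*√2797 + (52*(-327) - 239))*(-224*(443 - 224) - 355847) = (-12*I*√2797 + (-17004 - 239))*(-224*219 - 355847) = (-12*I*√2797 - 17243)*(-49056 - 355847) = (-17243 - 12*I*√2797)*(-404903) = 6981742429 + 4858836*I*√2797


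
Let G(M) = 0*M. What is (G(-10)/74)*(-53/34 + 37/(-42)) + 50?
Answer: 50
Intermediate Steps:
G(M) = 0
(G(-10)/74)*(-53/34 + 37/(-42)) + 50 = (0/74)*(-53/34 + 37/(-42)) + 50 = (0*(1/74))*(-53*1/34 + 37*(-1/42)) + 50 = 0*(-53/34 - 37/42) + 50 = 0*(-871/357) + 50 = 0 + 50 = 50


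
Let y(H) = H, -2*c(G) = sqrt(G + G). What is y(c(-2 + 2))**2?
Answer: 0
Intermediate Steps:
c(G) = -sqrt(2)*sqrt(G)/2 (c(G) = -sqrt(G + G)/2 = -sqrt(2)*sqrt(G)/2)
y(c(-2 + 2))**2 = (-sqrt(2)*sqrt(-2 + 2)/2)**2 = (-sqrt(2)*sqrt(0)/2)**2 = (-1/2*sqrt(2)*0)**2 = 0**2 = 0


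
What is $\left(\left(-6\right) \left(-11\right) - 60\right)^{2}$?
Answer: $36$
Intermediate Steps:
$\left(\left(-6\right) \left(-11\right) - 60\right)^{2} = \left(66 - 60\right)^{2} = 6^{2} = 36$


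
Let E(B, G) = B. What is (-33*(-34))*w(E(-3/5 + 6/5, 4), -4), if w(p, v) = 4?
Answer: 4488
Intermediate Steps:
(-33*(-34))*w(E(-3/5 + 6/5, 4), -4) = -33*(-34)*4 = 1122*4 = 4488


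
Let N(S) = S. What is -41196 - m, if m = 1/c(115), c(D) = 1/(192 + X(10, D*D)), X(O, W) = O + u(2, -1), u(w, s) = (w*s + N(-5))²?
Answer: -41447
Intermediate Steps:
u(w, s) = (-5 + s*w)² (u(w, s) = (w*s - 5)² = (s*w - 5)² = (-5 + s*w)²)
X(O, W) = 49 + O (X(O, W) = O + (-5 - 1*2)² = O + (-5 - 2)² = O + (-7)² = O + 49 = 49 + O)
c(D) = 1/251 (c(D) = 1/(192 + (49 + 10)) = 1/(192 + 59) = 1/251)
m = 251 (m = 1/(1/251) = 251)
-41196 - m = -41196 - 1*251 = -41196 - 251 = -41447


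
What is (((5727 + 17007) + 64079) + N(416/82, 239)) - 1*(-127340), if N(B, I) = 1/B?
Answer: 44543865/208 ≈ 2.1415e+5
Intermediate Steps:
(((5727 + 17007) + 64079) + N(416/82, 239)) - 1*(-127340) = (((5727 + 17007) + 64079) + 1/(416/82)) - 1*(-127340) = ((22734 + 64079) + 1/(416*(1/82))) + 127340 = (86813 + 1/(208/41)) + 127340 = (86813 + 41/208) + 127340 = 18057145/208 + 127340 = 44543865/208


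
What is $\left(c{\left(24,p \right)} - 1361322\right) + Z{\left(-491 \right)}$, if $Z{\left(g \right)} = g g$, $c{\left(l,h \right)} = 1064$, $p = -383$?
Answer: $-1119177$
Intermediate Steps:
$Z{\left(g \right)} = g^{2}$
$\left(c{\left(24,p \right)} - 1361322\right) + Z{\left(-491 \right)} = \left(1064 - 1361322\right) + \left(-491\right)^{2} = -1360258 + 241081 = -1119177$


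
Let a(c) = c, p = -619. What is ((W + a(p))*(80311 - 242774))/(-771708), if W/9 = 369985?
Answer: 38634235207/55122 ≈ 7.0089e+5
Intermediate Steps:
W = 3329865 (W = 9*369985 = 3329865)
((W + a(p))*(80311 - 242774))/(-771708) = ((3329865 - 619)*(80311 - 242774))/(-771708) = (3329246*(-162463))*(-1/771708) = -540879292898*(-1/771708) = 38634235207/55122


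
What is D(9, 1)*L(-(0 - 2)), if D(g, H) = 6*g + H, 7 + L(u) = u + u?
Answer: -165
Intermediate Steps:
L(u) = -7 + 2*u (L(u) = -7 + (u + u) = -7 + 2*u)
D(g, H) = H + 6*g
D(9, 1)*L(-(0 - 2)) = (1 + 6*9)*(-7 + 2*(-(0 - 2))) = (1 + 54)*(-7 + 2*(-1*(-2))) = 55*(-7 + 2*2) = 55*(-7 + 4) = 55*(-3) = -165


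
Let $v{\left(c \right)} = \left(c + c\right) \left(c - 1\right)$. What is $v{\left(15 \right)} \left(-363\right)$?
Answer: $-152460$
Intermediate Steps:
$v{\left(c \right)} = 2 c \left(-1 + c\right)$
$v{\left(15 \right)} \left(-363\right) = 2 \cdot 15 \left(-1 + 15\right) \left(-363\right) = 2 \cdot 15 \cdot 14 \left(-363\right) = 420 \left(-363\right) = -152460$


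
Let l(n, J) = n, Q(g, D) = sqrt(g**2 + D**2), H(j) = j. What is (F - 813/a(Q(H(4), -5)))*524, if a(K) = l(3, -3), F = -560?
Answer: -435444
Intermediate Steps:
Q(g, D) = sqrt(D**2 + g**2)
a(K) = 3
(F - 813/a(Q(H(4), -5)))*524 = (-560 - 813/3)*524 = (-560 - 813*1/3)*524 = (-560 - 271)*524 = -831*524 = -435444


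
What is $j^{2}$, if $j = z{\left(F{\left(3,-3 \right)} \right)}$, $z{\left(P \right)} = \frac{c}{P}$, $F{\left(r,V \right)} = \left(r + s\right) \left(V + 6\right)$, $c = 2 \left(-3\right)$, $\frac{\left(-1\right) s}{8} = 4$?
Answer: $\frac{4}{841} \approx 0.0047562$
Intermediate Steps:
$s = -32$ ($s = \left(-8\right) 4 = -32$)
$c = -6$
$F{\left(r,V \right)} = \left(-32 + r\right) \left(6 + V\right)$ ($F{\left(r,V \right)} = \left(r - 32\right) \left(V + 6\right) = \left(-32 + r\right) \left(6 + V\right)$)
$z{\left(P \right)} = - \frac{6}{P}$
$j = \frac{2}{29}$ ($j = - \frac{6}{-192 - -96 + 6 \cdot 3 - 9} = - \frac{6}{-192 + 96 + 18 - 9} = - \frac{6}{-87} = \left(-6\right) \left(- \frac{1}{87}\right) = \frac{2}{29} \approx 0.068966$)
$j^{2} = \left(\frac{2}{29}\right)^{2} = \frac{4}{841}$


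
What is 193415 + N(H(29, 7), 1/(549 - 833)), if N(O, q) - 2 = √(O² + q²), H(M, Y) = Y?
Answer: 193417 + √3952145/284 ≈ 1.9342e+5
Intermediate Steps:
N(O, q) = 2 + √(O² + q²)
193415 + N(H(29, 7), 1/(549 - 833)) = 193415 + (2 + √(7² + (1/(549 - 833))²)) = 193415 + (2 + √(49 + (1/(-284))²)) = 193415 + (2 + √(49 + (-1/284)²)) = 193415 + (2 + √(49 + 1/80656)) = 193415 + (2 + √(3952145/80656)) = 193415 + (2 + √3952145/284) = 193417 + √3952145/284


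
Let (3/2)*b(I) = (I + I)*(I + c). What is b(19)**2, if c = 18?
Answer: 7907344/9 ≈ 8.7859e+5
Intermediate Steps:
b(I) = 4*I*(18 + I)/3 (b(I) = 2*((I + I)*(I + 18))/3 = 2*((2*I)*(18 + I))/3 = 2*(2*I*(18 + I))/3 = 4*I*(18 + I)/3)
b(19)**2 = ((4/3)*19*(18 + 19))**2 = ((4/3)*19*37)**2 = (2812/3)**2 = 7907344/9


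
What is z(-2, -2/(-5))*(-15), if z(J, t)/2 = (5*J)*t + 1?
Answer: 90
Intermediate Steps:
z(J, t) = 2 + 10*J*t (z(J, t) = 2*((5*J)*t + 1) = 2*(5*J*t + 1) = 2*(1 + 5*J*t) = 2 + 10*J*t)
z(-2, -2/(-5))*(-15) = (2 + 10*(-2)*(-2/(-5)))*(-15) = (2 + 10*(-2)*(-2*(-⅕)))*(-15) = (2 + 10*(-2)*(⅖))*(-15) = (2 - 8)*(-15) = -6*(-15) = 90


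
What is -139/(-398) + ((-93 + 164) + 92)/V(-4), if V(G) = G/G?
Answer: 65013/398 ≈ 163.35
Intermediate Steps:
V(G) = 1
-139/(-398) + ((-93 + 164) + 92)/V(-4) = -139/(-398) + ((-93 + 164) + 92)/1 = -139*(-1/398) + (71 + 92)*1 = 139/398 + 163*1 = 139/398 + 163 = 65013/398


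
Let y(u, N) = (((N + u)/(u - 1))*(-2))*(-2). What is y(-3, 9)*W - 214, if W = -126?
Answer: 542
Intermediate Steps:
y(u, N) = 4*(N + u)/(-1 + u) (y(u, N) = (((N + u)/(-1 + u))*(-2))*(-2) = -2*(N + u)/(-1 + u)*(-2) = 4*(N + u)/(-1 + u))
y(-3, 9)*W - 214 = (4*(9 - 3)/(-1 - 3))*(-126) - 214 = (4*6/(-4))*(-126) - 214 = (4*(-¼)*6)*(-126) - 214 = -6*(-126) - 214 = 756 - 214 = 542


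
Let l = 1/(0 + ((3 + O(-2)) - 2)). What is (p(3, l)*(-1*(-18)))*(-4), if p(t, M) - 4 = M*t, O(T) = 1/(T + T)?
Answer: -576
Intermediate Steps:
O(T) = 1/(2*T)
l = 4/3 (l = 1/(0 + ((3 + (1/2)/(-2)) - 2)) = 1/(0 + ((3 + (1/2)*(-1/2)) - 2)) = 1/(0 + ((3 - 1/4) - 2)) = 1/(0 + (11/4 - 2)) = 1/(0 + 3/4) = 1/(3/4) = 4/3 ≈ 1.3333)
p(t, M) = 4 + M*t
(p(3, l)*(-1*(-18)))*(-4) = ((4 + (4/3)*3)*(-1*(-18)))*(-4) = ((4 + 4)*18)*(-4) = (8*18)*(-4) = 144*(-4) = -576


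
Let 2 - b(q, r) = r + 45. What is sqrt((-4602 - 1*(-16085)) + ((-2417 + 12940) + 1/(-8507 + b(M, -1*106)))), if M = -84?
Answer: sqrt(392263197593)/4222 ≈ 148.34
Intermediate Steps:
b(q, r) = -43 - r (b(q, r) = 2 - (r + 45) = 2 - (45 + r) = 2 + (-45 - r) = -43 - r)
sqrt((-4602 - 1*(-16085)) + ((-2417 + 12940) + 1/(-8507 + b(M, -1*106)))) = sqrt((-4602 - 1*(-16085)) + ((-2417 + 12940) + 1/(-8507 + (-43 - (-1)*106)))) = sqrt((-4602 + 16085) + (10523 + 1/(-8507 + (-43 - 1*(-106))))) = sqrt(11483 + (10523 + 1/(-8507 + (-43 + 106)))) = sqrt(11483 + (10523 + 1/(-8507 + 63))) = sqrt(11483 + (10523 + 1/(-8444))) = sqrt(11483 + (10523 - 1/8444)) = sqrt(11483 + 88856211/8444) = sqrt(185818663/8444) = sqrt(392263197593)/4222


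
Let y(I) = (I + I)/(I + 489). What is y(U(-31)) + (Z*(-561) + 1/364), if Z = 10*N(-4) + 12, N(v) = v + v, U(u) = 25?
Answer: 3568678461/93548 ≈ 38148.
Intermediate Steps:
N(v) = 2*v
Z = -68 (Z = 10*(2*(-4)) + 12 = 10*(-8) + 12 = -80 + 12 = -68)
y(I) = 2*I/(489 + I) (y(I) = (2*I)/(489 + I) = 2*I/(489 + I))
y(U(-31)) + (Z*(-561) + 1/364) = 2*25/(489 + 25) + (-68*(-561) + 1/364) = 2*25/514 + (38148 + 1/364) = 2*25*(1/514) + 13885873/364 = 25/257 + 13885873/364 = 3568678461/93548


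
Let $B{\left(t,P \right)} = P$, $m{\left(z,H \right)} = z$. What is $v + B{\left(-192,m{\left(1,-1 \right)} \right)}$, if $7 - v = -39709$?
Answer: $39717$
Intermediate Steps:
$v = 39716$ ($v = 7 - -39709 = 7 + 39709 = 39716$)
$v + B{\left(-192,m{\left(1,-1 \right)} \right)} = 39716 + 1 = 39717$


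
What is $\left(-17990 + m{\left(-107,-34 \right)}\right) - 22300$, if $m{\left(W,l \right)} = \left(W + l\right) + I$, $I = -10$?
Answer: $-40441$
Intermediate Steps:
$m{\left(W,l \right)} = -10 + W + l$ ($m{\left(W,l \right)} = \left(W + l\right) - 10 = -10 + W + l$)
$\left(-17990 + m{\left(-107,-34 \right)}\right) - 22300 = \left(-17990 - 151\right) - 22300 = -18141 - 22300 = -40441$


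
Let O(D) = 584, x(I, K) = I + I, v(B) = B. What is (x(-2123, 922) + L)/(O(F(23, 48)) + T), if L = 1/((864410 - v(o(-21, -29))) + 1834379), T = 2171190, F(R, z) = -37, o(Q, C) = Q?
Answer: -11459147259/5861205388940 ≈ -0.0019551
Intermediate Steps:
x(I, K) = 2*I
L = 1/2698810 (L = 1/((864410 - 1*(-21)) + 1834379) = 1/((864410 + 21) + 1834379) = 1/(864431 + 1834379) = 1/2698810 ≈ 3.7053e-7)
(x(-2123, 922) + L)/(O(F(23, 48)) + T) = (2*(-2123) + 1/2698810)/(584 + 2171190) = (-4246 + 1/2698810)/2171774 = -11459147259/2698810*1/2171774 = -11459147259/5861205388940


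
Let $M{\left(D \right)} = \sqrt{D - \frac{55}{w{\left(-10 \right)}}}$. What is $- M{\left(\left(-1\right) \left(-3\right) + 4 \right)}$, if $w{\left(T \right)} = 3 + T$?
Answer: $- \frac{2 \sqrt{182}}{7} \approx -3.8545$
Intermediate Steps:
$M{\left(D \right)} = \sqrt{\frac{55}{7} + D}$ ($M{\left(D \right)} = \sqrt{D - \frac{55}{3 - 10}} = \sqrt{D - \frac{55}{-7}} = \sqrt{D - - \frac{55}{7}} = \sqrt{D + \frac{55}{7}} = \sqrt{\frac{55}{7} + D}$)
$- M{\left(\left(-1\right) \left(-3\right) + 4 \right)} = - \frac{\sqrt{385 + 49 \left(\left(-1\right) \left(-3\right) + 4\right)}}{7} = - \frac{\sqrt{385 + 49 \left(3 + 4\right)}}{7} = - \frac{\sqrt{385 + 49 \cdot 7}}{7} = - \frac{\sqrt{385 + 343}}{7} = - \frac{\sqrt{728}}{7} = - \frac{2 \sqrt{182}}{7}$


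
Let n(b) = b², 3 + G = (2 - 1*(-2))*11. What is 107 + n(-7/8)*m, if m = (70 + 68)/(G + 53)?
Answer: 325237/3008 ≈ 108.12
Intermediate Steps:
G = 41 (G = -3 + (2 - 1*(-2))*11 = -3 + (2 + 2)*11 = -3 + 4*11 = -3 + 44 = 41)
m = 69/47 (m = (70 + 68)/(41 + 53) = 138/94 = 138*(1/94) = 69/47 ≈ 1.4681)
107 + n(-7/8)*m = 107 + (-7/8)²*(69/47) = 107 + (49/64)*(69/47) = 107 + 3381/3008 = 325237/3008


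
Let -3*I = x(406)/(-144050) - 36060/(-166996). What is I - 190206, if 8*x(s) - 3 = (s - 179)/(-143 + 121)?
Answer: -603973160067383189/3175362141600 ≈ -1.9021e+5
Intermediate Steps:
x(s) = 245/176 - s/176 (x(s) = 3/8 + ((s - 179)/(-143 + 121))/8 = 3/8 + ((-179 + s)/(-22))/8 = 3/8 + ((-179 + s)*(-1/22))/8 = 3/8 + (179/22 - s/22)/8 = 3/8 + (179/176 - s/176) = 245/176 - s/176)
I = -228562213589/3175362141600 (I = -((245/176 - 1/176*406)/(-144050) - 36060/(-166996))/3 = -((245/176 - 203/88)*(-1/144050) - 36060*(-1/166996))/3 = -(-161/176*(-1/144050) + 9015/41749)/3 = -(161/25352800 + 9015/41749)/3 = -⅓*228562213589/1058454047200 = -228562213589/3175362141600 ≈ -0.071980)
I - 190206 = -228562213589/3175362141600 - 190206 = -603973160067383189/3175362141600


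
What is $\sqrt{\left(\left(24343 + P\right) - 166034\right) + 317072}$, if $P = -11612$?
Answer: $\sqrt{163769} \approx 404.68$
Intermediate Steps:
$\sqrt{\left(\left(24343 + P\right) - 166034\right) + 317072} = \sqrt{\left(\left(24343 - 11612\right) - 166034\right) + 317072} = \sqrt{\left(12731 - 166034\right) + 317072} = \sqrt{-153303 + 317072} = \sqrt{163769}$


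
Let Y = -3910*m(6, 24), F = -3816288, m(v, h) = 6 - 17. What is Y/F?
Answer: -21505/1908144 ≈ -0.011270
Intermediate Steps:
m(v, h) = -11
Y = 43010 (Y = -3910*(-11) = 43010)
Y/F = 43010/(-3816288) = 43010*(-1/3816288) = -21505/1908144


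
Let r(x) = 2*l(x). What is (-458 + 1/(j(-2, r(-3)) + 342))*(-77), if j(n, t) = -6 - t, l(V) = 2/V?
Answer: 3244451/92 ≈ 35266.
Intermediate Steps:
r(x) = 4/x (r(x) = 2*(2/x) = 4/x)
(-458 + 1/(j(-2, r(-3)) + 342))*(-77) = (-458 + 1/((-6 - 4/(-3)) + 342))*(-77) = (-458 + 1/((-6 - 4*(-1)/3) + 342))*(-77) = (-458 + 1/((-6 - 1*(-4/3)) + 342))*(-77) = (-458 + 1/((-6 + 4/3) + 342))*(-77) = (-458 + 1/(-14/3 + 342))*(-77) = (-458 + 1/(1012/3))*(-77) = (-458 + 3/1012)*(-77) = -463493/1012*(-77) = 3244451/92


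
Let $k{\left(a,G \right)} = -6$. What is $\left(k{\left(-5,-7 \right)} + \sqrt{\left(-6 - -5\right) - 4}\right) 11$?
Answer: $-66 + 11 i \sqrt{5} \approx -66.0 + 24.597 i$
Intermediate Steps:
$\left(k{\left(-5,-7 \right)} + \sqrt{\left(-6 - -5\right) - 4}\right) 11 = \left(-6 + \sqrt{\left(-6 - -5\right) - 4}\right) 11 = \left(-6 + \sqrt{\left(-6 + 5\right) - 4}\right) 11 = \left(-6 + \sqrt{-1 - 4}\right) 11 = \left(-6 + \sqrt{-5}\right) 11 = \left(-6 + i \sqrt{5}\right) 11 = -66 + 11 i \sqrt{5}$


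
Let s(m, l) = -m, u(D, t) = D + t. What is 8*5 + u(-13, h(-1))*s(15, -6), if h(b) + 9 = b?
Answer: 385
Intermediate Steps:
h(b) = -9 + b
8*5 + u(-13, h(-1))*s(15, -6) = 8*5 + (-13 + (-9 - 1))*(-1*15) = 40 + (-13 - 10)*(-15) = 40 - 23*(-15) = 40 + 345 = 385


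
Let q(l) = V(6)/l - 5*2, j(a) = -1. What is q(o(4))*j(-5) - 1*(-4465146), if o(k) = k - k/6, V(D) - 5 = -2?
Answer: 44651551/10 ≈ 4.4652e+6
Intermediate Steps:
V(D) = 3 (V(D) = 5 - 2 = 3)
o(k) = 5*k/6 (o(k) = k - k/6 = 5*k/6)
q(l) = -10 + 3/l (q(l) = 3/l - 5*2 = 3/l - 10 = -10 + 3/l)
q(o(4))*j(-5) - 1*(-4465146) = (-10 + 3/(((5/6)*4)))*(-1) - 1*(-4465146) = (-10 + 3/(10/3))*(-1) + 4465146 = (-10 + 3*(3/10))*(-1) + 4465146 = (-10 + 9/10)*(-1) + 4465146 = -91/10*(-1) + 4465146 = 91/10 + 4465146 = 44651551/10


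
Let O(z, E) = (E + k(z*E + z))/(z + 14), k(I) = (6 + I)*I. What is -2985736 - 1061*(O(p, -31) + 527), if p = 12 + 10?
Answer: -585552937/36 ≈ -1.6265e+7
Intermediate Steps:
p = 22
k(I) = I*(6 + I)
O(z, E) = (E + (z + E*z)*(6 + z + E*z))/(14 + z) (O(z, E) = (E + (z*E + z)*(6 + (z*E + z)))/(z + 14) = (E + (E*z + z)*(6 + (E*z + z)))/(14 + z) = (E + (z + E*z)*(6 + (z + E*z)))/(14 + z) = (E + (z + E*z)*(6 + z + E*z))/(14 + z))
-2985736 - 1061*(O(p, -31) + 527) = -2985736 - 1061*((-31 + 22*(1 - 31)*(6 + 22*(1 - 31)))/(14 + 22) + 527) = -2985736 - 1061*((-31 + 22*(-30)*(6 + 22*(-30)))/36 + 527) = -2985736 - 1061*((-31 + 22*(-30)*(6 - 660))/36 + 527) = -2985736 - 1061*((-31 + 22*(-30)*(-654))/36 + 527) = -2985736 - 1061*((-31 + 431640)/36 + 527) = -2985736 - 1061*((1/36)*431609 + 527) = -2985736 - 1061*(431609/36 + 527) = -2985736 - 1061*450581/36 = -2985736 - 478066441/36 = -585552937/36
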